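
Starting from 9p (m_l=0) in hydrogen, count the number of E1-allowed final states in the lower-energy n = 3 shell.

4

E1 requires Δl = ±1, so l_f ∈ {0, 2}; with 0 ≤ l_f ≤ n_f−1 = 2, the allowed l_f values are {0, 2}.
For l_f = 0: m_f ∈ {m_i−1, m_i, m_i+1} ∩ [−0, 0] = {0} → 1 state.
For l_f = 2: m_f ∈ {m_i−1, m_i, m_i+1} ∩ [−2, 2] = {-1, 0, 1} → 3 states.
Total: 4.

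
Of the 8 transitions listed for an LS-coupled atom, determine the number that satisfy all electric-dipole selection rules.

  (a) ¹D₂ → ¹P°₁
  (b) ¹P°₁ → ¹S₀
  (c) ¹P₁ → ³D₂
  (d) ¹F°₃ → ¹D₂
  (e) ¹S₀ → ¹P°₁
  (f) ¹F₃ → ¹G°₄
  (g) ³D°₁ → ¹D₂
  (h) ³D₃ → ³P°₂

(a) allowed
(b) allowed
(c) forbidden (parity, ΔS fail)
(d) allowed
(e) allowed
(f) allowed
(g) forbidden (ΔS fails)
(h) allowed
Total allowed: 6 of 8.

6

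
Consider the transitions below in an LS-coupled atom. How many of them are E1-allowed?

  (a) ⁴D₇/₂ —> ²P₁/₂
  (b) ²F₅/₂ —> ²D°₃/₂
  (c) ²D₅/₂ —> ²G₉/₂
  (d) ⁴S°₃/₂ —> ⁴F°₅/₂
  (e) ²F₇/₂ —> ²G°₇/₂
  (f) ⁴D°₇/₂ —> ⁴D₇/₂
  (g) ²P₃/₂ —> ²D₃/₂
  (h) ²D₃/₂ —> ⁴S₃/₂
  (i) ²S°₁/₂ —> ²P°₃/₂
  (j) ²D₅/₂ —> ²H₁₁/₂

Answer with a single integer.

(a) forbidden (parity, ΔS, ΔJ fail)
(b) allowed
(c) forbidden (parity, ΔL, ΔJ fail)
(d) forbidden (parity, ΔL fail)
(e) allowed
(f) allowed
(g) forbidden (parity fails)
(h) forbidden (parity, ΔS, ΔL fail)
(i) forbidden (parity fails)
(j) forbidden (parity, ΔL, ΔJ fail)
Total allowed: 3 of 10.

3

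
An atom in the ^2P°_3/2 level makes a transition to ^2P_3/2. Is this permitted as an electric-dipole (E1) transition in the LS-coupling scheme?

ΔJ = 0, ±1 (not J=0↔0): J: 3/2 → 3/2, ΔJ = +0 — satisfied.
ΔL = 0, ±1 (not L=0↔0): L: 1 → 1, ΔL = +0 — satisfied.
Parity must change: odd → even — satisfied.
ΔS = 0: S: 1/2 → 1/2 — satisfied.
All four E1 rules are satisfied.

allowed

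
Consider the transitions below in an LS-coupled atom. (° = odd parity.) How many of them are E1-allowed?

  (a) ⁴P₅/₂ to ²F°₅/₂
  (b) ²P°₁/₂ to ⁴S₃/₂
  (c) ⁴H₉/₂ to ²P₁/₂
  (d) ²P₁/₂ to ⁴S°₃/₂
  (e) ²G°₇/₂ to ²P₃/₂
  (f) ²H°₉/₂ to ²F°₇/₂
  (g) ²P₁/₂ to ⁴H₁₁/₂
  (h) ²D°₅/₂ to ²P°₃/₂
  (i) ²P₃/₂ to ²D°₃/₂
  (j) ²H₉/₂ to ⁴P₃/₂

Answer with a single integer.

(a) forbidden (ΔS, ΔL fail)
(b) forbidden (ΔS fails)
(c) forbidden (parity, ΔS, ΔL, ΔJ fail)
(d) forbidden (ΔS fails)
(e) forbidden (ΔL, ΔJ fail)
(f) forbidden (parity, ΔL fail)
(g) forbidden (parity, ΔS, ΔL, ΔJ fail)
(h) forbidden (parity fails)
(i) allowed
(j) forbidden (parity, ΔS, ΔL, ΔJ fail)
Total allowed: 1 of 10.

1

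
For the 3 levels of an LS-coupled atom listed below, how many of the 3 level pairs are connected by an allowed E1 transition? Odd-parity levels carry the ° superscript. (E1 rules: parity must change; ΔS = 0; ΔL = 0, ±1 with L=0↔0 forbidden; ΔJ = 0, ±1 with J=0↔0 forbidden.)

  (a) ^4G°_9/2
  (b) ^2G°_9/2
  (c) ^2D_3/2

0

(a)–(b): forbidden (parity, ΔS).
(a)–(c): forbidden (ΔS, ΔL, ΔJ).
(b)–(c): forbidden (ΔL, ΔJ).
Allowed pairs: 0 of 3.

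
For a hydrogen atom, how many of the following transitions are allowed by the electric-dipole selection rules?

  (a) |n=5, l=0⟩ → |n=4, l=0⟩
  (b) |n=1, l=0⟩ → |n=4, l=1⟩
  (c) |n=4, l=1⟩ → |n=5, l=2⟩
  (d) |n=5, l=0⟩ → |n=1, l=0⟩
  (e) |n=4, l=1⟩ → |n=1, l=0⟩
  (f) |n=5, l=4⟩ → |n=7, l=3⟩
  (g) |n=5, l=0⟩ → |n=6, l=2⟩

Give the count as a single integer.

4

(a) forbidden — Δl = +0 (E1 requires Δl = ±1)
(b) allowed
(c) allowed
(d) forbidden — Δl = +0 (E1 requires Δl = ±1)
(e) allowed
(f) allowed
(g) forbidden — Δl = +2 (E1 requires Δl = ±1)
Total allowed: 4 of 7.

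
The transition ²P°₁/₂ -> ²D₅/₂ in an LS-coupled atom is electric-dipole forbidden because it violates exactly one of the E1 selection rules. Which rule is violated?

Initial level: S=1/2, L=1, J=1/2, parity odd. Final level: S=1/2, L=2, J=5/2, parity even.
Parity must change: odd → even — ✓.
ΔS = 0: S: 1/2 → 1/2 — ✓.
ΔL = 0, ±1 (not L=0↔0): L: 1 → 2, ΔL = +1 — ✓.
ΔJ = 0, ±1 (not J=0↔0): J: 1/2 → 5/2, ΔJ = +2 — ✗.

the ΔJ = 0, ±1 rule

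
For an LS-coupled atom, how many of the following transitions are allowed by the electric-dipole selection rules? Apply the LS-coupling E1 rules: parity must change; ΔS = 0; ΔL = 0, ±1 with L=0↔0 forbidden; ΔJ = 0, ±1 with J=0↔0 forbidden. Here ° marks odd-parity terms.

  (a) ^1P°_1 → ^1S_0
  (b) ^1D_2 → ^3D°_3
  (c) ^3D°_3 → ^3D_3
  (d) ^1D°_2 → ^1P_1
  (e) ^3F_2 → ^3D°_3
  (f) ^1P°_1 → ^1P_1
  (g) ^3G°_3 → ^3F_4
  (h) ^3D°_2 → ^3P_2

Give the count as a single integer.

7

(a) allowed
(b) forbidden (ΔS fails)
(c) allowed
(d) allowed
(e) allowed
(f) allowed
(g) allowed
(h) allowed
Total allowed: 7 of 8.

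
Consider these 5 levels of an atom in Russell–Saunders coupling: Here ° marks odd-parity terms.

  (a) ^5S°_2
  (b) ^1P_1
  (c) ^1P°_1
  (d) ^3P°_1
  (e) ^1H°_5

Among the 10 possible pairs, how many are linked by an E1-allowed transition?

1

(a)–(b): forbidden (ΔS).
(a)–(c): forbidden (parity, ΔS).
(a)–(d): forbidden (parity, ΔS).
(a)–(e): forbidden (parity, ΔS, ΔL, ΔJ).
(b)–(c): allowed.
(b)–(d): forbidden (ΔS).
(b)–(e): forbidden (ΔL, ΔJ).
(c)–(d): forbidden (parity, ΔS).
(c)–(e): forbidden (parity, ΔL, ΔJ).
(d)–(e): forbidden (parity, ΔS, ΔL, ΔJ).
Allowed pairs: 1 of 10.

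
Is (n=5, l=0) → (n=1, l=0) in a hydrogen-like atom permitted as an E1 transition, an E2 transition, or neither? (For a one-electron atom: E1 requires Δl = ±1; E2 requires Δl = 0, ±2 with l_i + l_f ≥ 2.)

neither

Δl = 0 − 0 = +0; l_i + l_f = 0.
E1 (Δl = ±1): not satisfied.
E2 (Δl = 0,±2, l_i+l_f ≥ 2): not satisfied.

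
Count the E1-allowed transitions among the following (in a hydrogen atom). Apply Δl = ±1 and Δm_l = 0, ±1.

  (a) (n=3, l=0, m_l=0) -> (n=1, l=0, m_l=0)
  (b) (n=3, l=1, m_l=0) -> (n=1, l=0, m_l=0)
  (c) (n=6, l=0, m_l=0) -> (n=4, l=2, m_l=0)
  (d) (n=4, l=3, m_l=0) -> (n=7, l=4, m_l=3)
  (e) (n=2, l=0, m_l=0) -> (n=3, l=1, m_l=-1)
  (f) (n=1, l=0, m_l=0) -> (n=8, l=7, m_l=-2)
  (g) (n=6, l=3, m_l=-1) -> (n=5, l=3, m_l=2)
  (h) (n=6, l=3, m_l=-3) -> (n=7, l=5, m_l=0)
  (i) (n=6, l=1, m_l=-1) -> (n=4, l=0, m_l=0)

3

(a) forbidden — Δl = +0 (E1 requires Δl = ±1)
(b) allowed
(c) forbidden — Δl = +2 (E1 requires Δl = ±1)
(d) forbidden — Δm_l = +3 (E1 requires Δm_l = 0, ±1)
(e) allowed
(f) forbidden — Δl = +7 (E1 requires Δl = ±1); Δm_l = -2 (E1 requires Δm_l = 0, ±1)
(g) forbidden — Δl = +0 (E1 requires Δl = ±1); Δm_l = +3 (E1 requires Δm_l = 0, ±1)
(h) forbidden — Δl = +2 (E1 requires Δl = ±1); Δm_l = +3 (E1 requires Δm_l = 0, ±1)
(i) allowed
Total allowed: 3 of 9.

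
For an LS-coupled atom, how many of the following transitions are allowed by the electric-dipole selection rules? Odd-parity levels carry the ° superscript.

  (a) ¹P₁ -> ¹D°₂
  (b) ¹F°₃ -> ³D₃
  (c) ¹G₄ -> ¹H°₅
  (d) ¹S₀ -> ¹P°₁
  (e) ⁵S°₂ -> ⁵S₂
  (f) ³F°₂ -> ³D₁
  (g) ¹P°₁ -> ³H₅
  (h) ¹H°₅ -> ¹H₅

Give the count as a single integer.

(a) allowed
(b) forbidden (ΔS fails)
(c) allowed
(d) allowed
(e) forbidden (ΔL fails)
(f) allowed
(g) forbidden (ΔS, ΔL, ΔJ fail)
(h) allowed
Total allowed: 5 of 8.

5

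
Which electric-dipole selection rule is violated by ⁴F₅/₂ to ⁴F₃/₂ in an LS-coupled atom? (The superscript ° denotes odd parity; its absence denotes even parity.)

ΔL = 0, ±1 (not L=0↔0): L: 3 → 3, ΔL = +0 — satisfied.
Parity must change: even → even — violated.
ΔS = 0: S: 3/2 → 3/2 — satisfied.
ΔJ = 0, ±1 (not J=0↔0): J: 5/2 → 3/2, ΔJ = -1 — satisfied.

parity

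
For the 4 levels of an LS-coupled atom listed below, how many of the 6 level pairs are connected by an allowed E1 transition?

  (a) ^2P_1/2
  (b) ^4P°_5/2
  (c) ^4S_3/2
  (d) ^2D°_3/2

(a)–(b): forbidden (ΔS, ΔJ).
(a)–(c): forbidden (parity, ΔS).
(a)–(d): allowed.
(b)–(c): allowed.
(b)–(d): forbidden (parity, ΔS).
(c)–(d): forbidden (ΔS, ΔL).
Allowed pairs: 2 of 6.

2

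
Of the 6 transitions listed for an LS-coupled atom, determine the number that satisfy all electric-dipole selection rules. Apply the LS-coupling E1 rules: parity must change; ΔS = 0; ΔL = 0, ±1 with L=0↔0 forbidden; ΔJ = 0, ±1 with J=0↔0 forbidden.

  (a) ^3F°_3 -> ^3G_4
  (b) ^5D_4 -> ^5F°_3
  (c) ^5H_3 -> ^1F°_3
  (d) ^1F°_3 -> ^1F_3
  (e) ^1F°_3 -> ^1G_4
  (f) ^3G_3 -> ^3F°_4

(a) allowed
(b) allowed
(c) forbidden (ΔS, ΔL fail)
(d) allowed
(e) allowed
(f) allowed
Total allowed: 5 of 6.

5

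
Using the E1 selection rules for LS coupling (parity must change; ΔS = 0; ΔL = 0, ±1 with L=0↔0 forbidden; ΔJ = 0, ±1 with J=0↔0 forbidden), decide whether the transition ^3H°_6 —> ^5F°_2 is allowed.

Initial level: S=1, L=5, J=6, parity odd. Final level: S=2, L=3, J=2, parity odd.
Parity must change: odd → odd — ✗.
ΔS = 0: S: 1 → 2 — ✗.
ΔL = 0, ±1 (not L=0↔0): L: 5 → 3, ΔL = -2 — ✗.
ΔJ = 0, ±1 (not J=0↔0): J: 6 → 2, ΔJ = -4 — ✗.
Rule(s) violated: parity, ΔS, ΔL, ΔJ.

forbidden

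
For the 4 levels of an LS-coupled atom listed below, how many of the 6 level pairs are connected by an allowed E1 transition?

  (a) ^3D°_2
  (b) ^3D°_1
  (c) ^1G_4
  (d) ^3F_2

2

(a)–(b): forbidden (parity).
(a)–(c): forbidden (ΔS, ΔL, ΔJ).
(a)–(d): allowed.
(b)–(c): forbidden (ΔS, ΔL, ΔJ).
(b)–(d): allowed.
(c)–(d): forbidden (parity, ΔS, ΔJ).
Allowed pairs: 2 of 6.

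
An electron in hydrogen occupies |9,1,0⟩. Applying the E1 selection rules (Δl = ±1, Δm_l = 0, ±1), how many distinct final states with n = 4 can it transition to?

E1 requires Δl = ±1, so l_f ∈ {0, 2}; with 0 ≤ l_f ≤ n_f−1 = 3, the allowed l_f values are {0, 2}.
For l_f = 0: m_f ∈ {m_i−1, m_i, m_i+1} ∩ [−0, 0] = {0} → 1 state.
For l_f = 2: m_f ∈ {m_i−1, m_i, m_i+1} ∩ [−2, 2] = {-1, 0, 1} → 3 states.
Total: 4.

4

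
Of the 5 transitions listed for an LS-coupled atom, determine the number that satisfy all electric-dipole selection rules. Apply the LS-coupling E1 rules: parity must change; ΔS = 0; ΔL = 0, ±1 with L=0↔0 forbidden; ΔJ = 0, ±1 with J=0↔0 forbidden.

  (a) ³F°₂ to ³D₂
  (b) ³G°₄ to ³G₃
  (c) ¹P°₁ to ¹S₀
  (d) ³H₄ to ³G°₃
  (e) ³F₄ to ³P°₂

4

(a) allowed
(b) allowed
(c) allowed
(d) allowed
(e) forbidden (ΔL, ΔJ fail)
Total allowed: 4 of 5.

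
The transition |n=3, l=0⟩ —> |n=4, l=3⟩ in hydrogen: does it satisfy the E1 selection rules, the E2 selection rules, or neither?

neither

Δl = 3 − 0 = +3; l_i + l_f = 3.
E1 (Δl = ±1): not satisfied.
E2 (Δl = 0,±2, l_i+l_f ≥ 2): not satisfied.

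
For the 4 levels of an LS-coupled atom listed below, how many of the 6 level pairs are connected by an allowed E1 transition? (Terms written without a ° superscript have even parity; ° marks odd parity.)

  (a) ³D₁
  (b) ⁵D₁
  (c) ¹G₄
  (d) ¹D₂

0

(a)–(b): forbidden (parity, ΔS).
(a)–(c): forbidden (parity, ΔS, ΔL, ΔJ).
(a)–(d): forbidden (parity, ΔS).
(b)–(c): forbidden (parity, ΔS, ΔL, ΔJ).
(b)–(d): forbidden (parity, ΔS).
(c)–(d): forbidden (parity, ΔL, ΔJ).
Allowed pairs: 0 of 6.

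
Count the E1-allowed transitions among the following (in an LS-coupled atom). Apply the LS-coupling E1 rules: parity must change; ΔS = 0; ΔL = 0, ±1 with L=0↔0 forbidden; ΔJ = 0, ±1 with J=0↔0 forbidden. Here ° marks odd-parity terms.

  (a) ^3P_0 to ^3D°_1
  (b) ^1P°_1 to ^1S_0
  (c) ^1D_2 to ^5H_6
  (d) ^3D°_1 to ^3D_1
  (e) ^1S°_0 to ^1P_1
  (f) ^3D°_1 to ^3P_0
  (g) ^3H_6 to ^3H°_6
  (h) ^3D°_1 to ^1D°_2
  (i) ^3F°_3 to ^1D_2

(a) allowed
(b) allowed
(c) forbidden (parity, ΔS, ΔL, ΔJ fail)
(d) allowed
(e) allowed
(f) allowed
(g) allowed
(h) forbidden (parity, ΔS fail)
(i) forbidden (ΔS fails)
Total allowed: 6 of 9.

6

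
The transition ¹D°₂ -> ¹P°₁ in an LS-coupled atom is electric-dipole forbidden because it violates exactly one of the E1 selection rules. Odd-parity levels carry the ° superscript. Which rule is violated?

Initial level: S=0, L=2, J=2, parity odd. Final level: S=0, L=1, J=1, parity odd.
Parity must change: odd → odd — fails.
ΔS = 0: S: 0 → 0 — passes.
ΔL = 0, ±1 (not L=0↔0): L: 2 → 1, ΔL = -1 — passes.
ΔJ = 0, ±1 (not J=0↔0): J: 2 → 1, ΔJ = -1 — passes.

parity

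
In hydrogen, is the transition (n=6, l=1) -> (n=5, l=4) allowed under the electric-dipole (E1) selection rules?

forbidden

l: 1 → 4 (Δl = +3). Δl = ±1 fails.
The transition is electric-dipole forbidden.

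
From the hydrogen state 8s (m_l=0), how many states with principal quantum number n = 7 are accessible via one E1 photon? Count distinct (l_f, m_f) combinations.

E1 requires Δl = ±1, so l_f ∈ {-1, 1}; with 0 ≤ l_f ≤ n_f−1 = 6, the allowed l_f values are {1}.
For l_f = 1: m_f ∈ {m_i−1, m_i, m_i+1} ∩ [−1, 1] = {-1, 0, 1} → 3 states.
Total: 3.

3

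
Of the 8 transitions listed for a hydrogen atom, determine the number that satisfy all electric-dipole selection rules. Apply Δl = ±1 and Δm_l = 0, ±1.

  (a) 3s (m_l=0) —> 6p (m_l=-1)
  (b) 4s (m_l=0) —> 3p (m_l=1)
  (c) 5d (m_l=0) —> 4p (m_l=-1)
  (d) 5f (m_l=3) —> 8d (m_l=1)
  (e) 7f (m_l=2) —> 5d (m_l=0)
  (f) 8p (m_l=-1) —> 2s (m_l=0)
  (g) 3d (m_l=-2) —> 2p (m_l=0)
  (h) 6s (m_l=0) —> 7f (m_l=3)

4

(a) allowed
(b) allowed
(c) allowed
(d) forbidden — Δm_l = -2 (E1 requires Δm_l = 0, ±1)
(e) forbidden — Δm_l = -2 (E1 requires Δm_l = 0, ±1)
(f) allowed
(g) forbidden — Δm_l = +2 (E1 requires Δm_l = 0, ±1)
(h) forbidden — Δl = +3 (E1 requires Δl = ±1); Δm_l = +3 (E1 requires Δm_l = 0, ±1)
Total allowed: 4 of 8.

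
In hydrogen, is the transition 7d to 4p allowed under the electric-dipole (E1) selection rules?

allowed

Initial l = 2, final l = 1, so Δl = -1. E1 requires Δl = ±1: satisfied.
All E1 selection rules are satisfied.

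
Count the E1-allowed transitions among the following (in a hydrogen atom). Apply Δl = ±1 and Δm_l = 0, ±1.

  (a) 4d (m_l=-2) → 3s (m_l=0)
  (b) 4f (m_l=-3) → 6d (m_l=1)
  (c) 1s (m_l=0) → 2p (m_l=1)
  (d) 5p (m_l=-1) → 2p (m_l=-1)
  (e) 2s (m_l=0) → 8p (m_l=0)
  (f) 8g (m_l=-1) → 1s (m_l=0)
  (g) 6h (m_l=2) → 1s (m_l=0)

(a) forbidden — Δl = -2 (E1 requires Δl = ±1); Δm_l = +2 (E1 requires Δm_l = 0, ±1)
(b) forbidden — Δm_l = +4 (E1 requires Δm_l = 0, ±1)
(c) allowed
(d) forbidden — Δl = +0 (E1 requires Δl = ±1)
(e) allowed
(f) forbidden — Δl = -4 (E1 requires Δl = ±1)
(g) forbidden — Δl = -5 (E1 requires Δl = ±1); Δm_l = -2 (E1 requires Δm_l = 0, ±1)
Total allowed: 2 of 7.

2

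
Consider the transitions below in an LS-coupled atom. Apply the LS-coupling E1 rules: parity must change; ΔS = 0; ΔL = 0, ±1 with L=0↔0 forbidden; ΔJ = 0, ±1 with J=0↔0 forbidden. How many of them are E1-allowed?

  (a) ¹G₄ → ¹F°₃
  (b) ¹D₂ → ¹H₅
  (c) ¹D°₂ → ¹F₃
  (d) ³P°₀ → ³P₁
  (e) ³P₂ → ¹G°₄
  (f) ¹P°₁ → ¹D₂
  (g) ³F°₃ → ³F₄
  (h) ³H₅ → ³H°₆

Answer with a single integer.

6

(a) allowed
(b) forbidden (parity, ΔL, ΔJ fail)
(c) allowed
(d) allowed
(e) forbidden (ΔS, ΔL, ΔJ fail)
(f) allowed
(g) allowed
(h) allowed
Total allowed: 6 of 8.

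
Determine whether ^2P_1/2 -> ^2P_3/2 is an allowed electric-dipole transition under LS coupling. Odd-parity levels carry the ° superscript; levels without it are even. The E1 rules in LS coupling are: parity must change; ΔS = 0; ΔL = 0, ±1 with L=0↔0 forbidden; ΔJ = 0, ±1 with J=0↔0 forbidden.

forbidden

ΔJ = 0, ±1 (not J=0↔0): J: 1/2 → 3/2, ΔJ = +1 — ok.
Parity must change: even → even — fails.
ΔL = 0, ±1 (not L=0↔0): L: 1 → 1, ΔL = +0 — ok.
ΔS = 0: S: 1/2 → 1/2 — ok.
Rule(s) violated: parity.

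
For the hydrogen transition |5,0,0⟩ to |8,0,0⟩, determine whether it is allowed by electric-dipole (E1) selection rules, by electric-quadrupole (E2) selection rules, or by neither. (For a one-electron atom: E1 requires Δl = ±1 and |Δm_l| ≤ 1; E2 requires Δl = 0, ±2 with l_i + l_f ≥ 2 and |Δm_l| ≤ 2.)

Δl = 0 − 0 = +0; l_i + l_f = 0.
Δm_l = +0.
E1 (Δl = ±1, |Δm_l| ≤ 1): not satisfied.
E2 (Δl = 0,±2, l_i+l_f ≥ 2, |Δm_l| ≤ 2): not satisfied.

neither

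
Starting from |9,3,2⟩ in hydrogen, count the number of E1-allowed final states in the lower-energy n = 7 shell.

E1 requires Δl = ±1, so l_f ∈ {2, 4}; with 0 ≤ l_f ≤ n_f−1 = 6, the allowed l_f values are {2, 4}.
For l_f = 2: m_f ∈ {m_i−1, m_i, m_i+1} ∩ [−2, 2] = {1, 2} → 2 states.
For l_f = 4: m_f ∈ {m_i−1, m_i, m_i+1} ∩ [−4, 4] = {1, 2, 3} → 3 states.
Total: 5.

5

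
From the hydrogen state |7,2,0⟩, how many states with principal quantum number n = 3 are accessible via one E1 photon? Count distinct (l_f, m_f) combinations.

3

E1 requires Δl = ±1, so l_f ∈ {1, 3}; with 0 ≤ l_f ≤ n_f−1 = 2, the allowed l_f values are {1}.
For l_f = 1: m_f ∈ {m_i−1, m_i, m_i+1} ∩ [−1, 1] = {-1, 0, 1} → 3 states.
Total: 3.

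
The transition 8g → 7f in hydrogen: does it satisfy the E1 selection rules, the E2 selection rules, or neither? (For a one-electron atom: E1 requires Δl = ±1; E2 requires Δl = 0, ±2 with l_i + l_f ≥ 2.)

Δl = 3 − 4 = -1; l_i + l_f = 7.
E1 (Δl = ±1): satisfied.
E2 (Δl = 0,±2, l_i+l_f ≥ 2): not satisfied.

E1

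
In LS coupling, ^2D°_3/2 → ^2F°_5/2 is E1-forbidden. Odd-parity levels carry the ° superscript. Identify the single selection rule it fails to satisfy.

parity

Reading off the term symbols: S 1/2→1/2, L 2→3, J 3/2→5/2, parity odd→odd.
Parity must change: odd → odd — violated.
ΔS = 0: S: 1/2 → 1/2 — satisfied.
ΔL = 0, ±1 (not L=0↔0): L: 2 → 3, ΔL = +1 — satisfied.
ΔJ = 0, ±1 (not J=0↔0): J: 3/2 → 5/2, ΔJ = +1 — satisfied.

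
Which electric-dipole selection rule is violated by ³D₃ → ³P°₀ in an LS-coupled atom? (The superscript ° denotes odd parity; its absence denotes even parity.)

Parity must change: even → odd — ✓.
ΔS = 0: S: 1 → 1 — ✓.
ΔL = 0, ±1 (not L=0↔0): L: 2 → 1, ΔL = -1 — ✓.
ΔJ = 0, ±1 (not J=0↔0): J: 3 → 0, ΔJ = -3 — ✗.

the ΔJ = 0, ±1 rule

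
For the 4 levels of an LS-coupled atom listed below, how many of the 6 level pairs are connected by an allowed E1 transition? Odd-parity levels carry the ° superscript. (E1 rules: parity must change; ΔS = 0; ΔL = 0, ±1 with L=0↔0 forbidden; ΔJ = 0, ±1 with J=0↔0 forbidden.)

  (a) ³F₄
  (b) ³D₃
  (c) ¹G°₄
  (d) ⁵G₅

0

(a)–(b): forbidden (parity).
(a)–(c): forbidden (ΔS).
(a)–(d): forbidden (parity, ΔS).
(b)–(c): forbidden (ΔS, ΔL).
(b)–(d): forbidden (parity, ΔS, ΔL, ΔJ).
(c)–(d): forbidden (ΔS).
Allowed pairs: 0 of 6.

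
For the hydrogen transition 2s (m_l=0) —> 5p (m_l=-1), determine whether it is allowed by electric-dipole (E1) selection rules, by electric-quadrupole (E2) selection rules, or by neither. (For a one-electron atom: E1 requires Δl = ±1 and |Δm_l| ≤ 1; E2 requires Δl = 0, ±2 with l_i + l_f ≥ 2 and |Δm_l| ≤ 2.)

E1

Δl = 1 − 0 = +1; l_i + l_f = 1.
Δm_l = -1.
E1 (Δl = ±1, |Δm_l| ≤ 1): satisfied.
E2 (Δl = 0,±2, l_i+l_f ≥ 2, |Δm_l| ≤ 2): not satisfied.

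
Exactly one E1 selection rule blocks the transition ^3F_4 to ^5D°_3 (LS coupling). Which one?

Initial level: S=1, L=3, J=4, parity even. Final level: S=2, L=2, J=3, parity odd.
Parity must change: even → odd — ok.
ΔS = 0: S: 1 → 2 — fails.
ΔL = 0, ±1 (not L=0↔0): L: 3 → 2, ΔL = -1 — ok.
ΔJ = 0, ±1 (not J=0↔0): J: 4 → 3, ΔJ = -1 — ok.

the ΔS = 0 rule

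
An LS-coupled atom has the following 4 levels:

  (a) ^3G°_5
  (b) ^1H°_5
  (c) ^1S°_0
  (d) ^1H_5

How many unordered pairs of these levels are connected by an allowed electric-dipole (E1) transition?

(a)–(b): forbidden (parity, ΔS).
(a)–(c): forbidden (parity, ΔS, ΔL, ΔJ).
(a)–(d): forbidden (ΔS).
(b)–(c): forbidden (parity, ΔL, ΔJ).
(b)–(d): allowed.
(c)–(d): forbidden (ΔL, ΔJ).
Allowed pairs: 1 of 6.

1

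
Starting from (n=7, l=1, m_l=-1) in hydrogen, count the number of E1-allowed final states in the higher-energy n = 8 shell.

4

E1 requires Δl = ±1, so l_f ∈ {0, 2}; with 0 ≤ l_f ≤ n_f−1 = 7, the allowed l_f values are {0, 2}.
For l_f = 0: m_f ∈ {m_i−1, m_i, m_i+1} ∩ [−0, 0] = {0} → 1 state.
For l_f = 2: m_f ∈ {m_i−1, m_i, m_i+1} ∩ [−2, 2] = {-2, -1, 0} → 3 states.
Total: 4.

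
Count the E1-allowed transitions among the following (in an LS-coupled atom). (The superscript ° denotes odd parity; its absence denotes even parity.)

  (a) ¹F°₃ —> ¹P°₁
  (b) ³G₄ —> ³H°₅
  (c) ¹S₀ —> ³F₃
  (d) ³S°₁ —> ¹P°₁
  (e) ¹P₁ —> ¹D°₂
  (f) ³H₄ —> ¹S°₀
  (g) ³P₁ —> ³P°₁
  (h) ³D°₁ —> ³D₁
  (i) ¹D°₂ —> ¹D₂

5

(a) forbidden (parity, ΔL, ΔJ fail)
(b) allowed
(c) forbidden (parity, ΔS, ΔL, ΔJ fail)
(d) forbidden (parity, ΔS fail)
(e) allowed
(f) forbidden (ΔS, ΔL, ΔJ fail)
(g) allowed
(h) allowed
(i) allowed
Total allowed: 5 of 9.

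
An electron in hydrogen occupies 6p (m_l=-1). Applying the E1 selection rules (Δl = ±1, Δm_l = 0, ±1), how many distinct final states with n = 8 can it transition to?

4

E1 requires Δl = ±1, so l_f ∈ {0, 2}; with 0 ≤ l_f ≤ n_f−1 = 7, the allowed l_f values are {0, 2}.
For l_f = 0: m_f ∈ {m_i−1, m_i, m_i+1} ∩ [−0, 0] = {0} → 1 state.
For l_f = 2: m_f ∈ {m_i−1, m_i, m_i+1} ∩ [−2, 2] = {-2, -1, 0} → 3 states.
Total: 4.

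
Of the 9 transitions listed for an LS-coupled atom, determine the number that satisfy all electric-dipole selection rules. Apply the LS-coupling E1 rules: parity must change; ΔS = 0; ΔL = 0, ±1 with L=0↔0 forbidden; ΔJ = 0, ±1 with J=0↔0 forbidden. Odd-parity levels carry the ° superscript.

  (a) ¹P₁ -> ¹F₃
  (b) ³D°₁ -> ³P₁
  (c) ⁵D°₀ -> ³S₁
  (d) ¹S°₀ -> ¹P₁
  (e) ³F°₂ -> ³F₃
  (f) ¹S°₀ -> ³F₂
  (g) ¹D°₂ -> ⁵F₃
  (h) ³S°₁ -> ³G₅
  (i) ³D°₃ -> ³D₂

4

(a) forbidden (parity, ΔL, ΔJ fail)
(b) allowed
(c) forbidden (ΔS, ΔL fail)
(d) allowed
(e) allowed
(f) forbidden (ΔS, ΔL, ΔJ fail)
(g) forbidden (ΔS fails)
(h) forbidden (ΔL, ΔJ fail)
(i) allowed
Total allowed: 4 of 9.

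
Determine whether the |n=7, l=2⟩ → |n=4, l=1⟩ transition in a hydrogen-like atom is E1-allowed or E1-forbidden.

Initial l = 2, final l = 1, so Δl = -1. E1 requires Δl = ±1: ok.
All E1 selection rules are satisfied.

allowed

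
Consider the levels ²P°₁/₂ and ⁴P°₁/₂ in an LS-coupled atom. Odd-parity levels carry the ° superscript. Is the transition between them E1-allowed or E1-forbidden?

forbidden

ΔS = 0: S: 1/2 → 3/2 — ✗.
ΔL = 0, ±1 (not L=0↔0): L: 1 → 1, ΔL = +0 — ✓.
Parity must change: odd → odd — ✗.
ΔJ = 0, ±1 (not J=0↔0): J: 1/2 → 1/2, ΔJ = +0 — ✓.
Rule(s) violated: parity, ΔS.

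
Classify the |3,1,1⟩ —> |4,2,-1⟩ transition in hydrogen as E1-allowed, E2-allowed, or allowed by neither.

neither

Δl = 2 − 1 = +1; l_i + l_f = 3.
Δm_l = -2.
E1 (Δl = ±1, |Δm_l| ≤ 1): not satisfied.
E2 (Δl = 0,±2, l_i+l_f ≥ 2, |Δm_l| ≤ 2): not satisfied.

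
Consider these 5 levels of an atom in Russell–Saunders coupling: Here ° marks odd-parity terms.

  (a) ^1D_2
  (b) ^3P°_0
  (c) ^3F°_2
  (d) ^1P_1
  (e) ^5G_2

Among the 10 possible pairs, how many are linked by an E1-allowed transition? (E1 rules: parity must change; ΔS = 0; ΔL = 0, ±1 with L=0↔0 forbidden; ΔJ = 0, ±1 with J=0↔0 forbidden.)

(a)–(b): forbidden (ΔS, ΔJ).
(a)–(c): forbidden (ΔS).
(a)–(d): forbidden (parity).
(a)–(e): forbidden (parity, ΔS, ΔL).
(b)–(c): forbidden (parity, ΔL, ΔJ).
(b)–(d): forbidden (ΔS).
(b)–(e): forbidden (ΔS, ΔL, ΔJ).
(c)–(d): forbidden (ΔS, ΔL).
(c)–(e): forbidden (ΔS).
(d)–(e): forbidden (parity, ΔS, ΔL).
Allowed pairs: 0 of 10.

0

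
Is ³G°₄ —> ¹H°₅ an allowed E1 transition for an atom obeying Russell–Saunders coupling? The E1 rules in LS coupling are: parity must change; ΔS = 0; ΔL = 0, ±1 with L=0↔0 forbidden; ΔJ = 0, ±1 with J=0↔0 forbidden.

forbidden

Reading off the term symbols: S 1→0, L 4→5, J 4→5, parity odd→odd.
Parity must change: odd → odd — fails.
ΔS = 0: S: 1 → 0 — fails.
ΔL = 0, ±1 (not L=0↔0): L: 4 → 5, ΔL = +1 — passes.
ΔJ = 0, ±1 (not J=0↔0): J: 4 → 5, ΔJ = +1 — passes.
Rule(s) violated: parity, ΔS.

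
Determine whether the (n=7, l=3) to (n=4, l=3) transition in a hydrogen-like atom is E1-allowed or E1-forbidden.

forbidden

l: 3 → 3 (Δl = +0). Δl = ±1 fails.
The transition is electric-dipole forbidden.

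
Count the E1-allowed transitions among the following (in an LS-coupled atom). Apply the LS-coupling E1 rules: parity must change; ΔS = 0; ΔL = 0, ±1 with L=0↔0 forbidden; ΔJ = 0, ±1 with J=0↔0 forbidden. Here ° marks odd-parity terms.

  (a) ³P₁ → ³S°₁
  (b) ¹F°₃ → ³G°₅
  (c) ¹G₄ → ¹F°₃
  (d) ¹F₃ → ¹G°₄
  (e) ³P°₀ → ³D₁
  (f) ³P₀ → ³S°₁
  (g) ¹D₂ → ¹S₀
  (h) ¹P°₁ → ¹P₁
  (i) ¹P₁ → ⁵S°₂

6

(a) allowed
(b) forbidden (parity, ΔS, ΔJ fail)
(c) allowed
(d) allowed
(e) allowed
(f) allowed
(g) forbidden (parity, ΔL, ΔJ fail)
(h) allowed
(i) forbidden (ΔS fails)
Total allowed: 6 of 9.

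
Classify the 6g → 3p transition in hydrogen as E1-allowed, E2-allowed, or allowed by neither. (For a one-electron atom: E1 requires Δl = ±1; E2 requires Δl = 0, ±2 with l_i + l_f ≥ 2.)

Δl = 1 − 4 = -3; l_i + l_f = 5.
E1 (Δl = ±1): not satisfied.
E2 (Δl = 0,±2, l_i+l_f ≥ 2): not satisfied.

neither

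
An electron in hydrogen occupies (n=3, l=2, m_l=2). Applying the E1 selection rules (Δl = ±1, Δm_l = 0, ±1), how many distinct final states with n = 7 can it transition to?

E1 requires Δl = ±1, so l_f ∈ {1, 3}; with 0 ≤ l_f ≤ n_f−1 = 6, the allowed l_f values are {1, 3}.
For l_f = 1: m_f ∈ {m_i−1, m_i, m_i+1} ∩ [−1, 1] = {1} → 1 state.
For l_f = 3: m_f ∈ {m_i−1, m_i, m_i+1} ∩ [−3, 3] = {1, 2, 3} → 3 states.
Total: 4.

4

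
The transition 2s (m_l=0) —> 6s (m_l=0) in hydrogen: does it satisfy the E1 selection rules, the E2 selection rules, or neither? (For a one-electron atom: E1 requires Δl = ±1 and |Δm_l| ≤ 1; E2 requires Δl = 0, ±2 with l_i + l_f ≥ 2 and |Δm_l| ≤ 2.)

neither

Δl = 0 − 0 = +0; l_i + l_f = 0.
Δm_l = +0.
E1 (Δl = ±1, |Δm_l| ≤ 1): not satisfied.
E2 (Δl = 0,±2, l_i+l_f ≥ 2, |Δm_l| ≤ 2): not satisfied.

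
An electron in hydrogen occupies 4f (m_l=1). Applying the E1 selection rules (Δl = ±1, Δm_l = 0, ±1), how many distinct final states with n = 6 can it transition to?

E1 requires Δl = ±1, so l_f ∈ {2, 4}; with 0 ≤ l_f ≤ n_f−1 = 5, the allowed l_f values are {2, 4}.
For l_f = 2: m_f ∈ {m_i−1, m_i, m_i+1} ∩ [−2, 2] = {0, 1, 2} → 3 states.
For l_f = 4: m_f ∈ {m_i−1, m_i, m_i+1} ∩ [−4, 4] = {0, 1, 2} → 3 states.
Total: 6.

6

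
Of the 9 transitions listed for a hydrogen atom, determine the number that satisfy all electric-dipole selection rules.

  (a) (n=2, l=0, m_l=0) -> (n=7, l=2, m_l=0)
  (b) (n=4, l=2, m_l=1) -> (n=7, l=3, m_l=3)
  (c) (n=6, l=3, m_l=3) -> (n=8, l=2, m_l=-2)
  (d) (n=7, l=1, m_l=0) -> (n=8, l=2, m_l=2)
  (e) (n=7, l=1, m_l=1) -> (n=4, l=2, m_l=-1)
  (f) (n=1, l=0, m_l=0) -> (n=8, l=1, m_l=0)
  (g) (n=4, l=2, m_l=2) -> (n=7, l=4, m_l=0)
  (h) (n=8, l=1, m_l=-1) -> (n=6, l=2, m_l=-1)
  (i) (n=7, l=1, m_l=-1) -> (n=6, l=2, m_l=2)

(a) forbidden — Δl = +2 (E1 requires Δl = ±1)
(b) forbidden — Δm_l = +2 (E1 requires Δm_l = 0, ±1)
(c) forbidden — Δm_l = -5 (E1 requires Δm_l = 0, ±1)
(d) forbidden — Δm_l = +2 (E1 requires Δm_l = 0, ±1)
(e) forbidden — Δm_l = -2 (E1 requires Δm_l = 0, ±1)
(f) allowed
(g) forbidden — Δl = +2 (E1 requires Δl = ±1); Δm_l = -2 (E1 requires Δm_l = 0, ±1)
(h) allowed
(i) forbidden — Δm_l = +3 (E1 requires Δm_l = 0, ±1)
Total allowed: 2 of 9.

2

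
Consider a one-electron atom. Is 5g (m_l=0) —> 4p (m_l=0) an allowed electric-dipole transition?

l: 4 → 1 (Δl = -3). Δl = ±1 fails.
m_l: 0 → 0 (Δm_l = +0). |Δm_l| ≤ 1 ok.
The transition is electric-dipole forbidden.

forbidden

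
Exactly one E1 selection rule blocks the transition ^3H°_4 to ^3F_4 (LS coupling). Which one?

the ΔL = 0, ±1 rule

Initial level: S=1, L=5, J=4, parity odd. Final level: S=1, L=3, J=4, parity even.
ΔJ = 0, ±1 (not J=0↔0): J: 4 → 4, ΔJ = +0 — ✓.
Parity must change: odd → even — ✓.
ΔS = 0: S: 1 → 1 — ✓.
ΔL = 0, ±1 (not L=0↔0): L: 5 → 3, ΔL = -2 — ✗.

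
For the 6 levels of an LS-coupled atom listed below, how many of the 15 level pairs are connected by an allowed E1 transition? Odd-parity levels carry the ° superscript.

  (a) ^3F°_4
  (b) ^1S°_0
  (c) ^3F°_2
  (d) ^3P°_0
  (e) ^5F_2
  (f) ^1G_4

0

(a)–(b): forbidden (parity, ΔS, ΔL, ΔJ).
(a)–(c): forbidden (parity, ΔJ).
(a)–(d): forbidden (parity, ΔL, ΔJ).
(a)–(e): forbidden (ΔS, ΔJ).
(a)–(f): forbidden (ΔS).
(b)–(c): forbidden (parity, ΔS, ΔL, ΔJ).
(b)–(d): forbidden (parity, ΔS, ΔJ).
(b)–(e): forbidden (ΔS, ΔL, ΔJ).
(b)–(f): forbidden (ΔL, ΔJ).
(c)–(d): forbidden (parity, ΔL, ΔJ).
(c)–(e): forbidden (ΔS).
(c)–(f): forbidden (ΔS, ΔJ).
(d)–(e): forbidden (ΔS, ΔL, ΔJ).
(d)–(f): forbidden (ΔS, ΔL, ΔJ).
(e)–(f): forbidden (parity, ΔS, ΔJ).
Allowed pairs: 0 of 15.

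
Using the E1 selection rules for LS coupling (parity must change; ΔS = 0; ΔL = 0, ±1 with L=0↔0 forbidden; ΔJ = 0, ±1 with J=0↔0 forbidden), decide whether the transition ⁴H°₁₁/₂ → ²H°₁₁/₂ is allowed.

Reading off the term symbols: S 3/2→1/2, L 5→5, J 11/2→11/2, parity odd→odd.
ΔS = 0: S: 3/2 → 1/2 — ✗.
ΔJ = 0, ±1 (not J=0↔0): J: 11/2 → 11/2, ΔJ = +0 — ✓.
Parity must change: odd → odd — ✗.
ΔL = 0, ±1 (not L=0↔0): L: 5 → 5, ΔL = +0 — ✓.
Rule(s) violated: parity, ΔS.

forbidden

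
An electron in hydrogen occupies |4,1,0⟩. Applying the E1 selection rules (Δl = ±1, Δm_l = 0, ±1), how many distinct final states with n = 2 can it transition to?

E1 requires Δl = ±1, so l_f ∈ {0, 2}; with 0 ≤ l_f ≤ n_f−1 = 1, the allowed l_f values are {0}.
For l_f = 0: m_f ∈ {m_i−1, m_i, m_i+1} ∩ [−0, 0] = {0} → 1 state.
Total: 1.

1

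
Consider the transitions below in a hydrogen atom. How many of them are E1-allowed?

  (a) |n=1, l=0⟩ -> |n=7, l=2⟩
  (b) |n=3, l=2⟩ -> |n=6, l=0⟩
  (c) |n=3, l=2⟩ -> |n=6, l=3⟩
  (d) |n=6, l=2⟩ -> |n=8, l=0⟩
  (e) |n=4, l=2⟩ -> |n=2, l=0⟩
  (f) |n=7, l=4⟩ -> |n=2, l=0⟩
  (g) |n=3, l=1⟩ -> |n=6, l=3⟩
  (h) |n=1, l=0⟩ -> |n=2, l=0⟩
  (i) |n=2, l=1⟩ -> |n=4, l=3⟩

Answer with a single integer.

1

(a) forbidden — Δl = +2 (E1 requires Δl = ±1)
(b) forbidden — Δl = -2 (E1 requires Δl = ±1)
(c) allowed
(d) forbidden — Δl = -2 (E1 requires Δl = ±1)
(e) forbidden — Δl = -2 (E1 requires Δl = ±1)
(f) forbidden — Δl = -4 (E1 requires Δl = ±1)
(g) forbidden — Δl = +2 (E1 requires Δl = ±1)
(h) forbidden — Δl = +0 (E1 requires Δl = ±1)
(i) forbidden — Δl = +2 (E1 requires Δl = ±1)
Total allowed: 1 of 9.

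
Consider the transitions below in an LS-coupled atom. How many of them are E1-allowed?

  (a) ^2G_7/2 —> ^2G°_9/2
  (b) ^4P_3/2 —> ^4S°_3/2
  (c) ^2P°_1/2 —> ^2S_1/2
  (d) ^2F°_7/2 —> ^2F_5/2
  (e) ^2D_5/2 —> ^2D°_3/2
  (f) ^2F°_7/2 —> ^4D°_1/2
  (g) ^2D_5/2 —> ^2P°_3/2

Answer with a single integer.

6

(a) allowed
(b) allowed
(c) allowed
(d) allowed
(e) allowed
(f) forbidden (parity, ΔS, ΔJ fail)
(g) allowed
Total allowed: 6 of 7.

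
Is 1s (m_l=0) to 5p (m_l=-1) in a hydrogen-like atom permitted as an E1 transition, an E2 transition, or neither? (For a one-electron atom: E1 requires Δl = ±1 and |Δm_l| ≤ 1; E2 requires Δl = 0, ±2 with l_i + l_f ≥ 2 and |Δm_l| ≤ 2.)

E1

Δl = 1 − 0 = +1; l_i + l_f = 1.
Δm_l = -1.
E1 (Δl = ±1, |Δm_l| ≤ 1): satisfied.
E2 (Δl = 0,±2, l_i+l_f ≥ 2, |Δm_l| ≤ 2): not satisfied.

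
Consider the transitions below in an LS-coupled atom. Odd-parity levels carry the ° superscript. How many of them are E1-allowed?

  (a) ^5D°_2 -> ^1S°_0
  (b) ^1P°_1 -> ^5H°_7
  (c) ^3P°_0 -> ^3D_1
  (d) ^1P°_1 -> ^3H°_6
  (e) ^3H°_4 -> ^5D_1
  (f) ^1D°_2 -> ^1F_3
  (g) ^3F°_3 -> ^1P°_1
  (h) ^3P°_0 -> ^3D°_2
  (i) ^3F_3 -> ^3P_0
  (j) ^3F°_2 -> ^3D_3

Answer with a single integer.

(a) forbidden (parity, ΔS, ΔL, ΔJ fail)
(b) forbidden (parity, ΔS, ΔL, ΔJ fail)
(c) allowed
(d) forbidden (parity, ΔS, ΔL, ΔJ fail)
(e) forbidden (ΔS, ΔL, ΔJ fail)
(f) allowed
(g) forbidden (parity, ΔS, ΔL, ΔJ fail)
(h) forbidden (parity, ΔJ fail)
(i) forbidden (parity, ΔL, ΔJ fail)
(j) allowed
Total allowed: 3 of 10.

3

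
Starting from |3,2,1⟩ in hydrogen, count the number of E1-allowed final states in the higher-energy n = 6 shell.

5

E1 requires Δl = ±1, so l_f ∈ {1, 3}; with 0 ≤ l_f ≤ n_f−1 = 5, the allowed l_f values are {1, 3}.
For l_f = 1: m_f ∈ {m_i−1, m_i, m_i+1} ∩ [−1, 1] = {0, 1} → 2 states.
For l_f = 3: m_f ∈ {m_i−1, m_i, m_i+1} ∩ [−3, 3] = {0, 1, 2} → 3 states.
Total: 5.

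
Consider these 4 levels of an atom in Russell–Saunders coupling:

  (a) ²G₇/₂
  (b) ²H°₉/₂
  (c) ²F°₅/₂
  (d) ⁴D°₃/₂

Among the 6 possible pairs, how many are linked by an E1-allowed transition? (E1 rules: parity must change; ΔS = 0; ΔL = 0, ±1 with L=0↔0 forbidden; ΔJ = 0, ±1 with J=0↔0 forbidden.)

2

(a)–(b): allowed.
(a)–(c): allowed.
(a)–(d): forbidden (ΔS, ΔL, ΔJ).
(b)–(c): forbidden (parity, ΔL, ΔJ).
(b)–(d): forbidden (parity, ΔS, ΔL, ΔJ).
(c)–(d): forbidden (parity, ΔS).
Allowed pairs: 2 of 6.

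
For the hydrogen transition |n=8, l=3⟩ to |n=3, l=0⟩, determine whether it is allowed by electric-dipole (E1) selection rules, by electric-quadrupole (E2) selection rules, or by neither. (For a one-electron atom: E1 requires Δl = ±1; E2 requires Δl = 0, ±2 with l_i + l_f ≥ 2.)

neither

Δl = 0 − 3 = -3; l_i + l_f = 3.
E1 (Δl = ±1): not satisfied.
E2 (Δl = 0,±2, l_i+l_f ≥ 2): not satisfied.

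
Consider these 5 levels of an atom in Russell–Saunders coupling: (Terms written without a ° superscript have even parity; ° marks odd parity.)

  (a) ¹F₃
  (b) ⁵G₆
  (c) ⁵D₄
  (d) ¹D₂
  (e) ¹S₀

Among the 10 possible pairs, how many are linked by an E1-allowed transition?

0

(a)–(b): forbidden (parity, ΔS, ΔJ).
(a)–(c): forbidden (parity, ΔS).
(a)–(d): forbidden (parity).
(a)–(e): forbidden (parity, ΔL, ΔJ).
(b)–(c): forbidden (parity, ΔL, ΔJ).
(b)–(d): forbidden (parity, ΔS, ΔL, ΔJ).
(b)–(e): forbidden (parity, ΔS, ΔL, ΔJ).
(c)–(d): forbidden (parity, ΔS, ΔJ).
(c)–(e): forbidden (parity, ΔS, ΔL, ΔJ).
(d)–(e): forbidden (parity, ΔL, ΔJ).
Allowed pairs: 0 of 10.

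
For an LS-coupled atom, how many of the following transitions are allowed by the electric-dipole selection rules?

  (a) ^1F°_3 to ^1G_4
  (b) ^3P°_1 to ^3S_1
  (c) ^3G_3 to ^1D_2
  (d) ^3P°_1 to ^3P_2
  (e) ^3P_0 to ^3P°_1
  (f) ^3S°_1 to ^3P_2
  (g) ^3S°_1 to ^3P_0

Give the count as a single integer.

(a) allowed
(b) allowed
(c) forbidden (parity, ΔS, ΔL fail)
(d) allowed
(e) allowed
(f) allowed
(g) allowed
Total allowed: 6 of 7.

6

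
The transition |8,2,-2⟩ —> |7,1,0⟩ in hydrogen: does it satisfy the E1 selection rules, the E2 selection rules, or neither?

neither

Δl = 1 − 2 = -1; l_i + l_f = 3.
Δm_l = +2.
E1 (Δl = ±1, |Δm_l| ≤ 1): not satisfied.
E2 (Δl = 0,±2, l_i+l_f ≥ 2, |Δm_l| ≤ 2): not satisfied.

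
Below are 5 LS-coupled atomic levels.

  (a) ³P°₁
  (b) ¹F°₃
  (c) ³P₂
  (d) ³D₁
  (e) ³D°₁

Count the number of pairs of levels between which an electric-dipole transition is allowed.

(a)–(b): forbidden (parity, ΔS, ΔL, ΔJ).
(a)–(c): allowed.
(a)–(d): allowed.
(a)–(e): forbidden (parity).
(b)–(c): forbidden (ΔS, ΔL).
(b)–(d): forbidden (ΔS, ΔJ).
(b)–(e): forbidden (parity, ΔS, ΔJ).
(c)–(d): forbidden (parity).
(c)–(e): allowed.
(d)–(e): allowed.
Allowed pairs: 4 of 10.

4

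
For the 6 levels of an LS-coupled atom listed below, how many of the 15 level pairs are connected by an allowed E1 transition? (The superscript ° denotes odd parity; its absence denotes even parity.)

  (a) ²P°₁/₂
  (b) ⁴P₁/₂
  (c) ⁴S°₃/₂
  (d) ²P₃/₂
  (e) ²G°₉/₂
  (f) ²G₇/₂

3

(a)–(b): forbidden (ΔS).
(a)–(c): forbidden (parity, ΔS).
(a)–(d): allowed.
(a)–(e): forbidden (parity, ΔL, ΔJ).
(a)–(f): forbidden (ΔL, ΔJ).
(b)–(c): allowed.
(b)–(d): forbidden (parity, ΔS).
(b)–(e): forbidden (ΔS, ΔL, ΔJ).
(b)–(f): forbidden (parity, ΔS, ΔL, ΔJ).
(c)–(d): forbidden (ΔS).
(c)–(e): forbidden (parity, ΔS, ΔL, ΔJ).
(c)–(f): forbidden (ΔS, ΔL, ΔJ).
(d)–(e): forbidden (ΔL, ΔJ).
(d)–(f): forbidden (parity, ΔL, ΔJ).
(e)–(f): allowed.
Allowed pairs: 3 of 15.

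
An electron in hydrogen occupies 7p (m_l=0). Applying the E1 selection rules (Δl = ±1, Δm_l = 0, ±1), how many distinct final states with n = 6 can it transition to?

E1 requires Δl = ±1, so l_f ∈ {0, 2}; with 0 ≤ l_f ≤ n_f−1 = 5, the allowed l_f values are {0, 2}.
For l_f = 0: m_f ∈ {m_i−1, m_i, m_i+1} ∩ [−0, 0] = {0} → 1 state.
For l_f = 2: m_f ∈ {m_i−1, m_i, m_i+1} ∩ [−2, 2] = {-1, 0, 1} → 3 states.
Total: 4.

4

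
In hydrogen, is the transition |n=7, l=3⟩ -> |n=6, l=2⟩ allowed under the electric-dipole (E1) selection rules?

l: 3 → 2 (Δl = -1). Δl = ±1 passes.
All E1 selection rules are satisfied.

allowed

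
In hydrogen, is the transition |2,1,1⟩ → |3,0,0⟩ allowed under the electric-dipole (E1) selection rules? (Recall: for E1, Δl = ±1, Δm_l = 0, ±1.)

Δl = 0 − 1 = -1; the E1 rule Δl = ±1 is passes.
Δm_l = 0 − (1) = -1. E1 requires Δm_l = 0, ±1: passes.
All E1 selection rules are satisfied.

allowed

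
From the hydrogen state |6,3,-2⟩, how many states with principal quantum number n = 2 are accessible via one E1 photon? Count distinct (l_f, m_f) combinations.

0

E1 requires l_f ∈ {2, 4}, but neither lies in [0, 1], so no final state is reachable.
Total: 0.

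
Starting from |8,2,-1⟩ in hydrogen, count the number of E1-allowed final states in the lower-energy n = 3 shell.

E1 requires Δl = ±1, so l_f ∈ {1, 3}; with 0 ≤ l_f ≤ n_f−1 = 2, the allowed l_f values are {1}.
For l_f = 1: m_f ∈ {m_i−1, m_i, m_i+1} ∩ [−1, 1] = {-1, 0} → 2 states.
Total: 2.

2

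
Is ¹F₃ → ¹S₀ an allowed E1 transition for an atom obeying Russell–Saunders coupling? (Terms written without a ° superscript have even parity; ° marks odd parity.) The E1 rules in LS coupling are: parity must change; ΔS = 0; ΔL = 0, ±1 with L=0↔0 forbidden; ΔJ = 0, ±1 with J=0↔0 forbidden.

Parity must change: even → even — fails.
ΔS = 0: S: 0 → 0 — passes.
ΔL = 0, ±1 (not L=0↔0): L: 3 → 0, ΔL = -3 — fails.
ΔJ = 0, ±1 (not J=0↔0): J: 3 → 0, ΔJ = -3 — fails.
Rule(s) violated: parity, ΔL, ΔJ.

forbidden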